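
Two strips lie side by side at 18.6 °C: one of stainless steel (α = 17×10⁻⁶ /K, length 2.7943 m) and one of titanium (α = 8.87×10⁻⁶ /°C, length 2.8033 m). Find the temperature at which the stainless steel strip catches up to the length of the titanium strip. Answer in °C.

Equal length when α₁L₁ΔT − α₂L₂ΔT = L₂ − L₁ = 9.00×10⁻³ m
α₁L₁ = 4.75031×10⁻⁵, α₂L₂ = 2.4865271×10⁻⁵ → Δ(αL) = 2.2637829×10⁻⁵ m/K
ΔT = 9.00×10⁻³ / 2.2637829×10⁻⁵ = 397.565 K, so T = 18.6 + 397.565 = 416.165 °C

T = 416.2 °C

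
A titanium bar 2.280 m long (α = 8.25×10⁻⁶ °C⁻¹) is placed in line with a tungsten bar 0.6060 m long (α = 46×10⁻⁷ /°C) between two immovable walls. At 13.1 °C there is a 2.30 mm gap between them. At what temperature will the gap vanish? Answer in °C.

T = 120 °C

α₁L₁ = 1.881×10⁻⁵ m/K, α₂L₂ = 2.7876×10⁻⁶ m/K → total 2.15976×10⁻⁵ m/K
ΔT = g/(α₁L₁+α₂L₂) = 2.30×10⁻³ / 2.15976×10⁻⁵ = 106.49 K
T = 13.1 + 106.49 = 119.59 °C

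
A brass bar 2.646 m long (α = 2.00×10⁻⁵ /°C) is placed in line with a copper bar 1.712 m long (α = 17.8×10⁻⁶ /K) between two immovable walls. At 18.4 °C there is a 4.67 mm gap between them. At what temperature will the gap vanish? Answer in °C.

T = 74.4 °C

Gap closes when ΔL₁ + ΔL₂ = 4.67 mm = 4.67×10⁻³ m
(α₁L₁ + α₂L₂)ΔT = g
α₁L₁ + α₂L₂ = 2.00×10⁻⁵×2.646 + 17.8×10⁻⁶×1.712 = 8.33936×10⁻⁵ m/K
ΔT = 4.67×10⁻³ / 8.33936×10⁻⁵ = 56.000 K
T = 18.4 + 56.000 = 74.400 °C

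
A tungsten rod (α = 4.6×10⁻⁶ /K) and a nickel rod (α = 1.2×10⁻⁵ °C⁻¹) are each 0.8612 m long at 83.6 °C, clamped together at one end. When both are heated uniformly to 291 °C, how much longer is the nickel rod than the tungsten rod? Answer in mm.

ΔT = 207.4 K
tungsten: ΔL = 4.6×10⁻⁶ × 0.8612 m × 207.4 = 8.2162×10⁻⁴ m = 0.82162 mm
nickel: ΔL = 1.2×10⁻⁵ × 0.8612 m × 207.4 = 2.1434×10⁻³ m = 2.1434 mm
difference = 2.1434 − 0.82162 = 1.32178 mm

1.32 mm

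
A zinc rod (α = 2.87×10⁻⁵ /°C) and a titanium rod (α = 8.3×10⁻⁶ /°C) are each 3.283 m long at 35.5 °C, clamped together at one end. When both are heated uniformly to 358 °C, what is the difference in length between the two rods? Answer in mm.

21.6 mm

ΔT = 322.5 K
zinc: ΔL = 2.87×10⁻⁵ × 3.283 m × 322.5 = 3.0387×10⁻² m = 30.387 mm
titanium: ΔL = 8.3×10⁻⁶ × 3.283 m × 322.5 = 8.7878×10⁻³ m = 8.7878 mm
difference = 30.387 − 8.7878 = 21.5992 mm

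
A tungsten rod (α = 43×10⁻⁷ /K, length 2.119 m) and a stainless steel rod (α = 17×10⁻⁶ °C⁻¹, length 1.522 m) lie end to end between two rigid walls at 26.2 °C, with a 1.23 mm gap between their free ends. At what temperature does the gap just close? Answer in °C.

Gap closes when ΔL₁ + ΔL₂ = 1.23 mm = 1.23×10⁻³ m
(α₁L₁ + α₂L₂)ΔT = g
α₁L₁ + α₂L₂ = 43×10⁻⁷×2.119 + 17×10⁻⁶×1.522 = 3.49857×10⁻⁵ m/K
ΔT = 1.23×10⁻³ / 3.49857×10⁻⁵ = 35.157 K
T = 26.2 + 35.157 = 61.357 °C

T = 61.4 °C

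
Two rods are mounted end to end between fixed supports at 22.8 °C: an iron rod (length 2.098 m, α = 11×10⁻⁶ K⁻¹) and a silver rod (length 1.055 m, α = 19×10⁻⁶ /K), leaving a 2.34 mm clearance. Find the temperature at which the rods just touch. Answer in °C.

Gap closes when ΔL₁ + ΔL₂ = 2.34 mm = 2.34×10⁻³ m
(α₁L₁ + α₂L₂)ΔT = g
α₁L₁ + α₂L₂ = 11×10⁻⁶×2.098 + 19×10⁻⁶×1.055 = 4.3123×10⁻⁵ m/K
ΔT = 2.34×10⁻³ / 4.3123×10⁻⁵ = 54.263 K
T = 22.8 + 54.263 = 77.063 °C

T = 77.1 °C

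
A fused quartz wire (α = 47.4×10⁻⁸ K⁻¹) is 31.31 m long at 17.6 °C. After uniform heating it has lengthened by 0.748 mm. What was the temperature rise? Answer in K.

ΔL = αL₀ΔT ⇒ ΔT = ΔL / (αL₀)
ΔT = 0.748×10⁻³ m / (47.4×10⁻⁸ × 31.31 m) = 50.401 K

ΔT = 50.4 K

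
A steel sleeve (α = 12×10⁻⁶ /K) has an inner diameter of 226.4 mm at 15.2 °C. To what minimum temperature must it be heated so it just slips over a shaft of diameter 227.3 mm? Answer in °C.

Required Δd = 227.3 − 226.4 = 0.9 mm
Δd = αd₀ΔT ⇒ ΔT = Δd/(αd₀) = 0.9 / (12×10⁻⁶ × 226.4) = 331.27 K
T_min = 15.2 + 331.27 = 346.47 °C

T = 346 °C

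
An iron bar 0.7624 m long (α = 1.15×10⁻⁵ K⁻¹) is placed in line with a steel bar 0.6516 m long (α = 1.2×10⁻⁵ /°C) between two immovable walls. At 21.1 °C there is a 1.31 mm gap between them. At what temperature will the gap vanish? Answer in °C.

α₁L₁ = 8.7676×10⁻⁶ m/K, α₂L₂ = 7.8192×10⁻⁶ m/K → total 1.65868×10⁻⁵ m/K
ΔT = g/(α₁L₁+α₂L₂) = 1.31×10⁻³ / 1.65868×10⁻⁵ = 78.98 K
T = 21.1 + 78.98 = 100.08 °C

T = 100 °C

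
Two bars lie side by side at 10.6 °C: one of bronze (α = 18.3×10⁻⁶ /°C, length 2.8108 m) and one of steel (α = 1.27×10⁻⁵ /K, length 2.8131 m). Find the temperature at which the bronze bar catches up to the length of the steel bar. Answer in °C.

L₁(1 + α₁ΔT) = L₂(1 + α₂ΔT) ⇒ ΔT = (L₂ − L₁)/(α₁L₁ − α₂L₂)
L₂ − L₁ = 2.8131 − 2.8108 = 2.30×10⁻³ m
α₁L₁ − α₂L₂ = 18.3×10⁻⁶×2.8108 − 1.27×10⁻⁵×2.8131 = 1.571127×10⁻⁵ m/K
ΔT = 2.30×10⁻³ / 1.571127×10⁻⁵ = 146.392 K
T = 10.6 + 146.392 = 156.992 °C

T = 157.0 °C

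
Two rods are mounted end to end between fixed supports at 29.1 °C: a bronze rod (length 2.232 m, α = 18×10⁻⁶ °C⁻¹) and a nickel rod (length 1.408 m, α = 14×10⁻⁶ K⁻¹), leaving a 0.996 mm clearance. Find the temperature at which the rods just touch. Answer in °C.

T = 45.7 °C

α₁L₁ = 4.0176×10⁻⁵ m/K, α₂L₂ = 1.9712×10⁻⁵ m/K → total 5.9888×10⁻⁵ m/K
ΔT = g/(α₁L₁+α₂L₂) = 9.96×10⁻⁴ / 5.9888×10⁻⁵ = 16.631 K
T = 29.1 + 16.631 = 45.731 °C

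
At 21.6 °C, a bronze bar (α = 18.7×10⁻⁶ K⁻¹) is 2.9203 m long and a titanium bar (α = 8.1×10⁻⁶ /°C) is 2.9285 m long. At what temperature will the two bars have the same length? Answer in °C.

Equal length when α₁L₁ΔT − α₂L₂ΔT = L₂ − L₁ = 8.20×10⁻³ m
α₁L₁ = 5.460961×10⁻⁵, α₂L₂ = 2.372085×10⁻⁵ → Δ(αL) = 3.088876×10⁻⁵ m/K
ΔT = 8.20×10⁻³ / 3.088876×10⁻⁵ = 265.469 K, so T = 21.6 + 265.469 = 287.069 °C

T = 287.1 °C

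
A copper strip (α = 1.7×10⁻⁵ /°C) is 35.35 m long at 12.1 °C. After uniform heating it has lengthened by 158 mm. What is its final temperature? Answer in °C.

T = 275 °C

ΔL = αL₀ΔT ⇒ ΔT = ΔL / (αL₀)
ΔT = 158×10⁻³ m / (1.7×10⁻⁵ × 35.35 m) = 262.92 K
T = 12.1 + 262.92 = 275.02 °C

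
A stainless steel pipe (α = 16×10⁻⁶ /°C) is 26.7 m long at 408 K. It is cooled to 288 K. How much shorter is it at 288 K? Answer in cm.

|ΔT| = |288 − 408| = 120 K
ΔL = αL₀ΔT = (16×10⁻⁶)(26.7)(120) = 5.13×10⁻² m

ΔL = 5.13 cm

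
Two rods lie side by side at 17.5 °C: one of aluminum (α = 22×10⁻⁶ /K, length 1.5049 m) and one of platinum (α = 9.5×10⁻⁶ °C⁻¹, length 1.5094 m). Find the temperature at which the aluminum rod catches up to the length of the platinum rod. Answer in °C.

Equal length when α₁L₁ΔT − α₂L₂ΔT = L₂ − L₁ = 4.50×10⁻³ m
α₁L₁ = 3.31078×10⁻⁵, α₂L₂ = 1.43393×10⁻⁵ → Δ(αL) = 1.87685×10⁻⁵ m/K
ΔT = 4.50×10⁻³ / 1.87685×10⁻⁵ = 239.763 K, so T = 17.5 + 239.763 = 257.263 °C

T = 257.3 °C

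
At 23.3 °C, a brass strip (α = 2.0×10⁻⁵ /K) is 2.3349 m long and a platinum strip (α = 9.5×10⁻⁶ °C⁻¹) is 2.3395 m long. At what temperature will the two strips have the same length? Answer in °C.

T = 211.3 °C

Equal length when α₁L₁ΔT − α₂L₂ΔT = L₂ − L₁ = 4.60×10⁻³ m
α₁L₁ = 4.6698×10⁻⁵, α₂L₂ = 2.222525×10⁻⁵ → Δ(αL) = 2.447275×10⁻⁵ m/K
ΔT = 4.60×10⁻³ / 2.447275×10⁻⁵ = 187.964 K, so T = 23.3 + 187.964 = 211.264 °C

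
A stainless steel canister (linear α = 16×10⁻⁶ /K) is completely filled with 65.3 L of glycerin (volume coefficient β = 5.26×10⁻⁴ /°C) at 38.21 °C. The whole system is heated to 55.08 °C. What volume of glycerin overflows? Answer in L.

The canister also expands: β_container ≈ 3α = 4.8×10⁻⁵ /K
Net overflow = V₀(β_liq − 3α_cont)ΔT
β − 3α = 5.26×10⁻⁴ − 4.8×10⁻⁵ = 4.78×10⁻⁴ /K; ΔT = 16.87 K
ΔV = 65.3 × 4.78×10⁻⁴ × 16.87 = 0.527 L

0.527 L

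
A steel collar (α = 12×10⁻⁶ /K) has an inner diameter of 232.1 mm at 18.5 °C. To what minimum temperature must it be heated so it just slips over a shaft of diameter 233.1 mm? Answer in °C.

T = 378 °C

Required Δd = 233.1 − 232.1 = 1.0 mm
Δd = αd₀ΔT ⇒ ΔT = Δd/(αd₀) = 1.0 / (12×10⁻⁶ × 232.1) = 359.04 K
T_min = 18.5 + 359.04 = 377.54 °C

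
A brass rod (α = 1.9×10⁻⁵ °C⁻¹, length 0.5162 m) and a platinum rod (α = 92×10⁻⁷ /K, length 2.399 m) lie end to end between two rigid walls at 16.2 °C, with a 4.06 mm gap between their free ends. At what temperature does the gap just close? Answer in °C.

α₁L₁ = 9.8078×10⁻⁶ m/K, α₂L₂ = 2.20708×10⁻⁵ m/K → total 3.18786×10⁻⁵ m/K
ΔT = g/(α₁L₁+α₂L₂) = 4.06×10⁻³ / 3.18786×10⁻⁵ = 127.36 K
T = 16.2 + 127.36 = 143.56 °C

T = 144 °C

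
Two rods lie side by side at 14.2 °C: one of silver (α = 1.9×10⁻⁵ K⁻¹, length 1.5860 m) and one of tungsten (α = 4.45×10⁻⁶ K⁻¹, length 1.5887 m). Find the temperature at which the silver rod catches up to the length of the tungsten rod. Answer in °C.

T = 131.3 °C

L₁(1 + α₁ΔT) = L₂(1 + α₂ΔT) ⇒ ΔT = (L₂ − L₁)/(α₁L₁ − α₂L₂)
L₂ − L₁ = 1.5887 − 1.5860 = 2.70×10⁻³ m
α₁L₁ − α₂L₂ = 1.9×10⁻⁵×1.5860 − 4.45×10⁻⁶×1.5887 = 2.3064285×10⁻⁵ m/K
ΔT = 2.70×10⁻³ / 2.3064285×10⁻⁵ = 117.064 K
T = 14.2 + 117.064 = 131.264 °C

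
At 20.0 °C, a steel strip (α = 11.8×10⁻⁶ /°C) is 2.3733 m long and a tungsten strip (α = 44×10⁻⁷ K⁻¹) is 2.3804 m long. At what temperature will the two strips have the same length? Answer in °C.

T = 425.0 °C

L₁(1 + α₁ΔT) = L₂(1 + α₂ΔT) ⇒ ΔT = (L₂ − L₁)/(α₁L₁ − α₂L₂)
L₂ − L₁ = 2.3804 − 2.3733 = 7.10×10⁻³ m
α₁L₁ − α₂L₂ = 11.8×10⁻⁶×2.3733 − 44×10⁻⁷×2.3804 = 1.753118×10⁻⁵ m/K
ΔT = 7.10×10⁻³ / 1.753118×10⁻⁵ = 404.993 K
T = 20.0 + 404.993 = 424.993 °C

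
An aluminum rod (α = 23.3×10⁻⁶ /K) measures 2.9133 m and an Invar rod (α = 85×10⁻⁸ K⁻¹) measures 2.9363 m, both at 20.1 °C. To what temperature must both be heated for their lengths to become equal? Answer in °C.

Equal length when α₁L₁ΔT − α₂L₂ΔT = L₂ − L₁ = 2.30×10⁻² m
α₁L₁ = 6.787989×10⁻⁵, α₂L₂ = 2.495855×10⁻⁶ → Δ(αL) = 6.5384035×10⁻⁵ m/K
ΔT = 2.30×10⁻² / 6.5384035×10⁻⁵ = 351.768 K, so T = 20.1 + 351.768 = 371.868 °C

T = 371.9 °C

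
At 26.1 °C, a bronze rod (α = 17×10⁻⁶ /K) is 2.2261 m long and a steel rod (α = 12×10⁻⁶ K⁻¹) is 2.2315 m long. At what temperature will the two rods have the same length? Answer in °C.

L₁(1 + α₁ΔT) = L₂(1 + α₂ΔT) ⇒ ΔT = (L₂ − L₁)/(α₁L₁ − α₂L₂)
L₂ − L₁ = 2.2315 − 2.2261 = 5.40×10⁻³ m
α₁L₁ − α₂L₂ = 17×10⁻⁶×2.2261 − 12×10⁻⁶×2.2315 = 1.10657×10⁻⁵ m/K
ΔT = 5.40×10⁻³ / 1.10657×10⁻⁵ = 487.994 K
T = 26.1 + 487.994 = 514.094 °C

T = 514.1 °C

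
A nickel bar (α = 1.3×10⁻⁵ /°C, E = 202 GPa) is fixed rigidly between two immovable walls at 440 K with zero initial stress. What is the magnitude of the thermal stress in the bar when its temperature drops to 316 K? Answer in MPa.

σ = 326 MPa

Fully constrained: the free strain ε = αΔT is blocked, so σ = Eε = EαΔT.
|ΔT| = 124 K
σ = 202×10⁹ × 1.3×10⁻⁵ × 124 = 3.26×10⁸ Pa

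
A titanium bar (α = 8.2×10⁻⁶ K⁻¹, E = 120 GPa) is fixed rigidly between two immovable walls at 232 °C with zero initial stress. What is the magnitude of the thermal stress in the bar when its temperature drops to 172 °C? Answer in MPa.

Fully constrained: the free strain ε = αΔT is blocked, so σ = Eε = EαΔT.
|ΔT| = 60 K
σ = 120×10⁹ × 8.2×10⁻⁶ × 60 = 5.90×10⁷ Pa

σ = 59.0 MPa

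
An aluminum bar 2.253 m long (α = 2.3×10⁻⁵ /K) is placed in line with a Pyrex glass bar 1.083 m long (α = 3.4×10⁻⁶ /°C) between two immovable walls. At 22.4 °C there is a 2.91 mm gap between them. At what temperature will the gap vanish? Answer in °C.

T = 74.8 °C

α₁L₁ = 5.1819×10⁻⁵ m/K, α₂L₂ = 3.6822×10⁻⁶ m/K → total 5.55012×10⁻⁵ m/K
ΔT = g/(α₁L₁+α₂L₂) = 2.91×10⁻³ / 5.55012×10⁻⁵ = 52.431 K
T = 22.4 + 52.431 = 74.831 °C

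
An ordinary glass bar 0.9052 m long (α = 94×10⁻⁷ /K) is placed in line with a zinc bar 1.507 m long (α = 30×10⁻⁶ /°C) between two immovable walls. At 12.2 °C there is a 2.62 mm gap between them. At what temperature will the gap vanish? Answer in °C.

Gap closes when ΔL₁ + ΔL₂ = 2.62 mm = 2.62×10⁻³ m
(α₁L₁ + α₂L₂)ΔT = g
α₁L₁ + α₂L₂ = 94×10⁻⁷×0.9052 + 30×10⁻⁶×1.507 = 5.371888×10⁻⁵ m/K
ΔT = 2.62×10⁻³ / 5.371888×10⁻⁵ = 48.772 K
T = 12.2 + 48.772 = 60.972 °C

T = 61.0 °C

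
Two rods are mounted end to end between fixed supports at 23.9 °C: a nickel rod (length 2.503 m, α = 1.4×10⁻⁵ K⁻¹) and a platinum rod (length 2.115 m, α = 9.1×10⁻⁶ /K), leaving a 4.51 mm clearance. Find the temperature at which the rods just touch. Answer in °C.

Gap closes when ΔL₁ + ΔL₂ = 4.51 mm = 4.51×10⁻³ m
(α₁L₁ + α₂L₂)ΔT = g
α₁L₁ + α₂L₂ = 1.4×10⁻⁵×2.503 + 9.1×10⁻⁶×2.115 = 5.42885×10⁻⁵ m/K
ΔT = 4.51×10⁻³ / 5.42885×10⁻⁵ = 83.07 K
T = 23.9 + 83.07 = 106.97 °C

T = 107 °C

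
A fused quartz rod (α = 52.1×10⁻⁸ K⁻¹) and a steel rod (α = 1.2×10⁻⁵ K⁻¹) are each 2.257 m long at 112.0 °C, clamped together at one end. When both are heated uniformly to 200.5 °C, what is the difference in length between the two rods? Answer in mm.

ΔT = 88.5 K
fused quartz: ΔL = 52.1×10⁻⁸ × 2.257 m × 88.5 = 1.0407×10⁻⁴ m = 0.10407 mm
steel: ΔL = 1.2×10⁻⁵ × 2.257 m × 88.5 = 2.3969×10⁻³ m = 2.3969 mm
difference = 2.3969 − 0.10407 = 2.29283 mm

2.29 mm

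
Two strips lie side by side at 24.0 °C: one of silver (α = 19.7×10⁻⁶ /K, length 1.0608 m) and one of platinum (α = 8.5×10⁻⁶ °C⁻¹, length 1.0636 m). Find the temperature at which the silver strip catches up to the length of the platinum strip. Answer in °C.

T = 260.1 °C

L₁(1 + α₁ΔT) = L₂(1 + α₂ΔT) ⇒ ΔT = (L₂ − L₁)/(α₁L₁ − α₂L₂)
L₂ − L₁ = 1.0636 − 1.0608 = 2.80×10⁻³ m
α₁L₁ − α₂L₂ = 19.7×10⁻⁶×1.0608 − 8.5×10⁻⁶×1.0636 = 1.185716×10⁻⁵ m/K
ΔT = 2.80×10⁻³ / 1.185716×10⁻⁵ = 236.144 K
T = 24.0 + 236.144 = 260.144 °C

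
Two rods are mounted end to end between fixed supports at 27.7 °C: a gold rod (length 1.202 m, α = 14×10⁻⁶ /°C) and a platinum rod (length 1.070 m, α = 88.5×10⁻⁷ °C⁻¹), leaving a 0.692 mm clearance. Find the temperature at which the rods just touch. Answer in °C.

T = 54.0 °C

Gap closes when ΔL₁ + ΔL₂ = 0.692 mm = 6.92×10⁻⁴ m
(α₁L₁ + α₂L₂)ΔT = g
α₁L₁ + α₂L₂ = 14×10⁻⁶×1.202 + 88.5×10⁻⁷×1.070 = 2.62975×10⁻⁵ m/K
ΔT = 6.92×10⁻⁴ / 2.62975×10⁻⁵ = 26.314 K
T = 27.7 + 26.314 = 54.014 °C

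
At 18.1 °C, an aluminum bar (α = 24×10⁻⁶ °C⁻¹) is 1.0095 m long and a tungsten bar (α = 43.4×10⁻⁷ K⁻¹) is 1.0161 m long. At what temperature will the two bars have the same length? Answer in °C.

L₁(1 + α₁ΔT) = L₂(1 + α₂ΔT) ⇒ ΔT = (L₂ − L₁)/(α₁L₁ − α₂L₂)
L₂ − L₁ = 1.0161 − 1.0095 = 6.60×10⁻³ m
α₁L₁ − α₂L₂ = 24×10⁻⁶×1.0095 − 43.4×10⁻⁷×1.0161 = 1.9818126×10⁻⁵ m/K
ΔT = 6.60×10⁻³ / 1.9818126×10⁻⁵ = 333.028 K
T = 18.1 + 333.028 = 351.128 °C

T = 351.1 °C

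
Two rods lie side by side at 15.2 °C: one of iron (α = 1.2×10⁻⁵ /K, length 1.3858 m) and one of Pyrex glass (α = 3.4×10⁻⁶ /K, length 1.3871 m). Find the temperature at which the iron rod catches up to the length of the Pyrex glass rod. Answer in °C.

T = 124.3 °C

Equal length when α₁L₁ΔT − α₂L₂ΔT = L₂ − L₁ = 1.30×10⁻³ m
α₁L₁ = 1.66296×10⁻⁵, α₂L₂ = 4.71614×10⁻⁶ → Δ(αL) = 1.191346×10⁻⁵ m/K
ΔT = 1.30×10⁻³ / 1.191346×10⁻⁵ = 109.120 K, so T = 15.2 + 109.120 = 124.320 °C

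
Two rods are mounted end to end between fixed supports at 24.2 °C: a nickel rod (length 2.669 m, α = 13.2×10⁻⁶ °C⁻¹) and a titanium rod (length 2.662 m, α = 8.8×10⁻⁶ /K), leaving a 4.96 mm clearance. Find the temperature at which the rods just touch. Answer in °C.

T = 109 °C

α₁L₁ = 3.52308×10⁻⁵ m/K, α₂L₂ = 2.34256×10⁻⁵ m/K → total 5.86564×10⁻⁵ m/K
ΔT = g/(α₁L₁+α₂L₂) = 4.96×10⁻³ / 5.86564×10⁻⁵ = 84.56 K
T = 24.2 + 84.56 = 108.76 °C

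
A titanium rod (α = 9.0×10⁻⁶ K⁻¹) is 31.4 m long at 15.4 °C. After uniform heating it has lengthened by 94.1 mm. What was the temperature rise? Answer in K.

ΔT = 333 K

ΔL = αL₀ΔT ⇒ ΔT = ΔL / (αL₀)
ΔT = 94.1×10⁻³ m / (9.0×10⁻⁶ × 31.4 m) = 332.98 K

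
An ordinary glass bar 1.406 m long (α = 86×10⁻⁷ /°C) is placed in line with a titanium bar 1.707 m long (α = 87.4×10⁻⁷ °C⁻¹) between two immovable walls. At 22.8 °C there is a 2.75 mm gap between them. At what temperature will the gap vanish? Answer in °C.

T = 125 °C

Gap closes when ΔL₁ + ΔL₂ = 2.75 mm = 2.75×10⁻³ m
(α₁L₁ + α₂L₂)ΔT = g
α₁L₁ + α₂L₂ = 86×10⁻⁷×1.406 + 87.4×10⁻⁷×1.707 = 2.701078×10⁻⁵ m/K
ΔT = 2.75×10⁻³ / 2.701078×10⁻⁵ = 101.81 K
T = 22.8 + 101.81 = 124.61 °C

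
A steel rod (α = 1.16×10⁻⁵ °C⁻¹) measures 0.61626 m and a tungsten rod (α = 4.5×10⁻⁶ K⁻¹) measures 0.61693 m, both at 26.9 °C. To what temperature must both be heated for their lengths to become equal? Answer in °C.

T = 180.1 °C

Equal length when α₁L₁ΔT − α₂L₂ΔT = L₂ − L₁ = 6.70×10⁻⁴ m
α₁L₁ = 7.148616×10⁻⁶, α₂L₂ = 2.776185×10⁻⁶ → Δ(αL) = 4.372431×10⁻⁶ m/K
ΔT = 6.70×10⁻⁴ / 4.372431×10⁻⁶ = 153.233 K, so T = 26.9 + 153.233 = 180.133 °C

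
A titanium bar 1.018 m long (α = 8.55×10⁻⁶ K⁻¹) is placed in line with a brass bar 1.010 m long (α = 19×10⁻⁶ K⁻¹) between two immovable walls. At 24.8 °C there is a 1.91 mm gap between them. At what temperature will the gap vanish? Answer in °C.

α₁L₁ = 8.7039×10⁻⁶ m/K, α₂L₂ = 1.919×10⁻⁵ m/K → total 2.78939×10⁻⁵ m/K
ΔT = g/(α₁L₁+α₂L₂) = 1.91×10⁻³ / 2.78939×10⁻⁵ = 68.474 K
T = 24.8 + 68.474 = 93.274 °C

T = 93.3 °C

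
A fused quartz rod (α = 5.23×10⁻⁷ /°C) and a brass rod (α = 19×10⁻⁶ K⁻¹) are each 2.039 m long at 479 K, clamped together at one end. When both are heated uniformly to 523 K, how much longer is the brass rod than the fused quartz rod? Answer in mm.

ΔT = 44 K
fused quartz: ΔL = 5.23×10⁻⁷ × 2.039 m × 44 = 4.6921×10⁻⁵ m = 0.046921 mm
brass: ΔL = 19×10⁻⁶ × 2.039 m × 44 = 1.7046×10⁻³ m = 1.7046 mm
difference = 1.7046 − 0.046921 = 1.657679 mm

1.66 mm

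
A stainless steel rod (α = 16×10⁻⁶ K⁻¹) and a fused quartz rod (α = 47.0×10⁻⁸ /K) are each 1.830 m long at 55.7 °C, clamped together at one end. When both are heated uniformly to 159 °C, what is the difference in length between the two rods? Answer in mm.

ΔT = 103.3 K
stainless steel: ΔL = 16×10⁻⁶ × 1.830 m × 103.3 = 3.0246×10⁻³ m = 3.0246 mm
fused quartz: ΔL = 47.0×10⁻⁸ × 1.830 m × 103.3 = 8.8848×10⁻⁵ m = 0.088848 mm
difference = 3.0246 − 0.088848 = 2.935752 mm

2.94 mm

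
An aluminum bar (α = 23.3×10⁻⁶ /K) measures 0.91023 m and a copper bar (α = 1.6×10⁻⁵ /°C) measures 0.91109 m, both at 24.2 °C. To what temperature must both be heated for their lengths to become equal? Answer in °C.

T = 153.9 °C

L₁(1 + α₁ΔT) = L₂(1 + α₂ΔT) ⇒ ΔT = (L₂ − L₁)/(α₁L₁ − α₂L₂)
L₂ − L₁ = 0.91109 − 0.91023 = 8.60×10⁻⁴ m
α₁L₁ − α₂L₂ = 23.3×10⁻⁶×0.91023 − 1.6×10⁻⁵×0.91109 = 6.630919×10⁻⁶ m/K
ΔT = 8.60×10⁻⁴ / 6.630919×10⁻⁶ = 129.695 K
T = 24.2 + 129.695 = 153.895 °C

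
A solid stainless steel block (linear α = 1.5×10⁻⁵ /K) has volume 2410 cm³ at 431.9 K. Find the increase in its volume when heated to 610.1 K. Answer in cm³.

ΔV = 19.3 cm³

Isotropic solid: β ≈ 3α = 4.5×10⁻⁵ /K; ΔT = 178.2 K
ΔV = 3αV₀ΔT = 3(1.5×10⁻⁵)(2410)(178.2) = 19.3 cm³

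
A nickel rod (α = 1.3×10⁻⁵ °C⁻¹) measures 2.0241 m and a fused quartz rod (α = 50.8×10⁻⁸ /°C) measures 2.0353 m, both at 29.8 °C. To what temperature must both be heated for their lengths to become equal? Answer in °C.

T = 472.8 °C

Equal length when α₁L₁ΔT − α₂L₂ΔT = L₂ − L₁ = 1.12×10⁻² m
α₁L₁ = 2.63133×10⁻⁵, α₂L₂ = 1.0339324×10⁻⁶ → Δ(αL) = 2.52793676×10⁻⁵ m/K
ΔT = 1.12×10⁻² / 2.52793676×10⁻⁵ = 443.049 K, so T = 29.8 + 443.049 = 472.849 °C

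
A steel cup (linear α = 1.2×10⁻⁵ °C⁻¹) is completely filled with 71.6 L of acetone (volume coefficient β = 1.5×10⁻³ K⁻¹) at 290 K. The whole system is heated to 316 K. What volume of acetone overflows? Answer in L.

2.73 L

The cup also expands: β_container ≈ 3α = 3.6×10⁻⁵ /K
Net overflow = V₀(β_liq − 3α_cont)ΔT
β − 3α = 1.50×10⁻³ − 3.6×10⁻⁵ = 1.464×10⁻³ /K; ΔT = 26 K
ΔV = 71.6 × 1.464×10⁻³ × 26 = 2.73 L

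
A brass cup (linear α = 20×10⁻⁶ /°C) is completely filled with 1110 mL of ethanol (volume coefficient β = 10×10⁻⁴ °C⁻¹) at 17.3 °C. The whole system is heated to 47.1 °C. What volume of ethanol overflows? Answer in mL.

31.1 mL

The cup also expands: β_container ≈ 3α = 6.0×10⁻⁵ /K
Net overflow = V₀(β_liq − 3α_cont)ΔT
β − 3α = 1.00×10⁻³ − 6.0×10⁻⁵ = 9.40×10⁻⁴ /K; ΔT = 29.8 K
ΔV = 1110 × 9.40×10⁻⁴ × 29.8 = 31.1 mL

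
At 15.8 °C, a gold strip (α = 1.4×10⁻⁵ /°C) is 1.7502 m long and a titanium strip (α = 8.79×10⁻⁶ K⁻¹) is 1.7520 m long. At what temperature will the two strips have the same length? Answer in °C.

T = 213.5 °C

L₁(1 + α₁ΔT) = L₂(1 + α₂ΔT) ⇒ ΔT = (L₂ − L₁)/(α₁L₁ − α₂L₂)
L₂ − L₁ = 1.7520 − 1.7502 = 1.80×10⁻³ m
α₁L₁ − α₂L₂ = 1.4×10⁻⁵×1.7502 − 8.79×10⁻⁶×1.7520 = 9.10272×10⁻⁶ m/K
ΔT = 1.80×10⁻³ / 9.10272×10⁻⁶ = 197.743 K
T = 15.8 + 197.743 = 213.543 °C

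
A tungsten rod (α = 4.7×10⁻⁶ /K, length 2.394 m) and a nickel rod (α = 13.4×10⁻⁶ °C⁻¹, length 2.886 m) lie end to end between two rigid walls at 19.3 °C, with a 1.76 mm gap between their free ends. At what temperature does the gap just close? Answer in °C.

α₁L₁ = 1.12518×10⁻⁵ m/K, α₂L₂ = 3.86724×10⁻⁵ m/K → total 4.99242×10⁻⁵ m/K
ΔT = g/(α₁L₁+α₂L₂) = 1.76×10⁻³ / 4.99242×10⁻⁵ = 35.253 K
T = 19.3 + 35.253 = 54.553 °C

T = 54.6 °C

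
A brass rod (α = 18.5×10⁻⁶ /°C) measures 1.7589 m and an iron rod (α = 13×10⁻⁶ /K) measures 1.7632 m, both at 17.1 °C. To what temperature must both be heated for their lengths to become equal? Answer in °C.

L₁(1 + α₁ΔT) = L₂(1 + α₂ΔT) ⇒ ΔT = (L₂ − L₁)/(α₁L₁ − α₂L₂)
L₂ − L₁ = 1.7632 − 1.7589 = 4.30×10⁻³ m
α₁L₁ − α₂L₂ = 18.5×10⁻⁶×1.7589 − 13×10⁻⁶×1.7632 = 9.61805×10⁻⁶ m/K
ΔT = 4.30×10⁻³ / 9.61805×10⁻⁶ = 447.076 K
T = 17.1 + 447.076 = 464.176 °C

T = 464.2 °C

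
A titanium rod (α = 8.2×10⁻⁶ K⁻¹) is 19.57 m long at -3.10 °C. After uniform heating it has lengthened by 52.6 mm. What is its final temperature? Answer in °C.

T = 325 °C

ΔL = αL₀ΔT ⇒ ΔT = ΔL / (αL₀)
ΔT = 52.6×10⁻³ m / (8.2×10⁻⁶ × 19.57 m) = 327.78 K
T = -3.10 + 327.78 = 324.68 °C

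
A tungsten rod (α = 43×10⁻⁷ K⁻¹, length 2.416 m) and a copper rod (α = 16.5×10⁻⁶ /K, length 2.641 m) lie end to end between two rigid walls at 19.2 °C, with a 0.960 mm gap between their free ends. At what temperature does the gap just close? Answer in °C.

α₁L₁ = 1.03888×10⁻⁵ m/K, α₂L₂ = 4.35765×10⁻⁵ m/K → total 5.39653×10⁻⁵ m/K
ΔT = g/(α₁L₁+α₂L₂) = 9.60×10⁻⁴ / 5.39653×10⁻⁵ = 17.789 K
T = 19.2 + 17.789 = 36.989 °C

T = 37.0 °C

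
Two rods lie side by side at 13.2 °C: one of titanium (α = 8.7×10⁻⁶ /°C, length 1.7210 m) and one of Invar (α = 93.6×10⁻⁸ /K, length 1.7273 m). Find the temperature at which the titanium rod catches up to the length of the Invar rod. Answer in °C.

T = 484.9 °C

L₁(1 + α₁ΔT) = L₂(1 + α₂ΔT) ⇒ ΔT = (L₂ − L₁)/(α₁L₁ − α₂L₂)
L₂ − L₁ = 1.7273 − 1.7210 = 6.30×10⁻³ m
α₁L₁ − α₂L₂ = 8.7×10⁻⁶×1.7210 − 93.6×10⁻⁸×1.7273 = 1.33559472×10⁻⁵ m/K
ΔT = 6.30×10⁻³ / 1.33559472×10⁻⁵ = 471.700 K
T = 13.2 + 471.700 = 484.900 °C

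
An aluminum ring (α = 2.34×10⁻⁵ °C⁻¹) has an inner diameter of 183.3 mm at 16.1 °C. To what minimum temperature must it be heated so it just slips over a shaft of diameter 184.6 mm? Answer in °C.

Required Δd = 184.6 − 183.3 = 1.3 mm
Δd = αd₀ΔT ⇒ ΔT = Δd/(αd₀) = 1.3 / (2.34×10⁻⁵ × 183.3) = 303.09 K
T_min = 16.1 + 303.09 = 319.19 °C

T = 319 °C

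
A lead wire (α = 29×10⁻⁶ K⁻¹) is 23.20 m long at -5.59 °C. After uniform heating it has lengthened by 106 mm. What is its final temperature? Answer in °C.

T = 152 °C

ΔL = αL₀ΔT ⇒ ΔT = ΔL / (αL₀)
ΔT = 106×10⁻³ m / (29×10⁻⁶ × 23.20 m) = 157.55 K
T = -5.59 + 157.55 = 151.96 °C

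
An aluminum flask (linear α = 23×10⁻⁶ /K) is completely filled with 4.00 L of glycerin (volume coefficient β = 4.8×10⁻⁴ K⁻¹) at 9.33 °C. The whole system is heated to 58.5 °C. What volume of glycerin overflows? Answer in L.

0.0808 L

The flask also expands: β_container ≈ 3α = 6.9×10⁻⁵ /K
Net overflow = V₀(β_liq − 3α_cont)ΔT
β − 3α = 4.80×10⁻⁴ − 6.9×10⁻⁵ = 4.11×10⁻⁴ /K; ΔT = 49.17 K
ΔV = 4.00 × 4.11×10⁻⁴ × 49.17 = 0.0808 L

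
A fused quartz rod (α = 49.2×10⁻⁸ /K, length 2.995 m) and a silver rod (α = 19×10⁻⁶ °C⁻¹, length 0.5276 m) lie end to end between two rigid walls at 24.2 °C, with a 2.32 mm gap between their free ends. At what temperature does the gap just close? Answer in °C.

T = 226 °C

α₁L₁ = 1.47354×10⁻⁶ m/K, α₂L₂ = 1.00244×10⁻⁵ m/K → total 1.149794×10⁻⁵ m/K
ΔT = g/(α₁L₁+α₂L₂) = 2.32×10⁻³ / 1.149794×10⁻⁵ = 201.78 K
T = 24.2 + 201.78 = 225.98 °C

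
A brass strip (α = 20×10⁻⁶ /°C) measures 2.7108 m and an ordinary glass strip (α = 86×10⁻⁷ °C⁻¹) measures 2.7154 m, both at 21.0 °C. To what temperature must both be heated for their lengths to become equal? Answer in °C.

T = 170.0 °C

Equal length when α₁L₁ΔT − α₂L₂ΔT = L₂ − L₁ = 4.60×10⁻³ m
α₁L₁ = 5.4216×10⁻⁵, α₂L₂ = 2.335244×10⁻⁵ → Δ(αL) = 3.086356×10⁻⁵ m/K
ΔT = 4.60×10⁻³ / 3.086356×10⁻⁵ = 149.043 K, so T = 21.0 + 149.043 = 170.043 °C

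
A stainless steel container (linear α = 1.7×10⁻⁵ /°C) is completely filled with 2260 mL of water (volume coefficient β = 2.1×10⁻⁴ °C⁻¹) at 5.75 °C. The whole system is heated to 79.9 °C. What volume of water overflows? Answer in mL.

The container also expands: β_container ≈ 3α = 5.1×10⁻⁵ /K
Net overflow = V₀(β_liq − 3α_cont)ΔT
β − 3α = 2.10×10⁻⁴ − 5.1×10⁻⁵ = 1.59×10⁻⁴ /K; ΔT = 74.15 K
ΔV = 2260 × 1.59×10⁻⁴ × 74.15 = 26.6 mL

26.6 mL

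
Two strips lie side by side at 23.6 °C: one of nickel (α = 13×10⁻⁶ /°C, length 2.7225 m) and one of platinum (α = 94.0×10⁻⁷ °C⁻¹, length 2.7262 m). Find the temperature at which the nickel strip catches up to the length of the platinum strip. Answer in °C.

T = 402.5 °C

L₁(1 + α₁ΔT) = L₂(1 + α₂ΔT) ⇒ ΔT = (L₂ − L₁)/(α₁L₁ − α₂L₂)
L₂ − L₁ = 2.7262 − 2.7225 = 3.70×10⁻³ m
α₁L₁ − α₂L₂ = 13×10⁻⁶×2.7225 − 94.0×10⁻⁷×2.7262 = 9.76622×10⁻⁶ m/K
ΔT = 3.70×10⁻³ / 9.76622×10⁻⁶ = 378.857 K
T = 23.6 + 378.857 = 402.457 °C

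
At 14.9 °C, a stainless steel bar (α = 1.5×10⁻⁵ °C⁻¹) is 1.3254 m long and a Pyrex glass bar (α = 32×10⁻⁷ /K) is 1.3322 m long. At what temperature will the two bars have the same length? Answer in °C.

Equal length when α₁L₁ΔT − α₂L₂ΔT = L₂ − L₁ = 6.80×10⁻³ m
α₁L₁ = 1.9881×10⁻⁵, α₂L₂ = 4.26304×10⁻⁶ → Δ(αL) = 1.561796×10⁻⁵ m/K
ΔT = 6.80×10⁻³ / 1.561796×10⁻⁵ = 435.396 K, so T = 14.9 + 435.396 = 450.296 °C

T = 450.3 °C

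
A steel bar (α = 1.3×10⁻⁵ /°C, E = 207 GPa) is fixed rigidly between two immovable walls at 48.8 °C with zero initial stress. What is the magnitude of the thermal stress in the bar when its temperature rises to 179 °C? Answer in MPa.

Fully constrained: the free strain ε = αΔT is blocked, so σ = Eε = EαΔT.
|ΔT| = 130.2 K
σ = 207×10⁹ × 1.3×10⁻⁵ × 130.2 = 3.50×10⁸ Pa

σ = 350 MPa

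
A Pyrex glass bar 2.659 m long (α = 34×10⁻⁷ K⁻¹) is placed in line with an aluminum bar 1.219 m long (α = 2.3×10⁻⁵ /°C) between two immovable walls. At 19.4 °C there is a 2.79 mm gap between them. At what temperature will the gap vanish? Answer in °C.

α₁L₁ = 9.0406×10⁻⁶ m/K, α₂L₂ = 2.8037×10⁻⁵ m/K → total 3.70776×10⁻⁵ m/K
ΔT = g/(α₁L₁+α₂L₂) = 2.79×10⁻³ / 3.70776×10⁻⁵ = 75.248 K
T = 19.4 + 75.248 = 94.648 °C

T = 94.6 °C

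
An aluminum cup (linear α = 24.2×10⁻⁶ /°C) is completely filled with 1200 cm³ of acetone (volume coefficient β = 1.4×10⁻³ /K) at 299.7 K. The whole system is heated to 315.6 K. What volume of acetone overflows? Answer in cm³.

The cup also expands: β_container ≈ 3α = 7.26×10⁻⁵ /K
Net overflow = V₀(β_liq − 3α_cont)ΔT
β − 3α = 1.40×10⁻³ − 7.26×10⁻⁵ = 1.3274×10⁻³ /K; ΔT = 15.9 K
ΔV = 1200 × 1.3274×10⁻³ × 15.9 = 25.3 cm³

25.3 cm³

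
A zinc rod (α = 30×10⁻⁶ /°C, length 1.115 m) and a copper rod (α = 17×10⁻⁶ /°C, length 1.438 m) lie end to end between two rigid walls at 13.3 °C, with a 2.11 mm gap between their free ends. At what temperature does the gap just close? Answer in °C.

Gap closes when ΔL₁ + ΔL₂ = 2.11 mm = 2.11×10⁻³ m
(α₁L₁ + α₂L₂)ΔT = g
α₁L₁ + α₂L₂ = 30×10⁻⁶×1.115 + 17×10⁻⁶×1.438 = 5.7896×10⁻⁵ m/K
ΔT = 2.11×10⁻³ / 5.7896×10⁻⁵ = 36.445 K
T = 13.3 + 36.445 = 49.745 °C

T = 49.7 °C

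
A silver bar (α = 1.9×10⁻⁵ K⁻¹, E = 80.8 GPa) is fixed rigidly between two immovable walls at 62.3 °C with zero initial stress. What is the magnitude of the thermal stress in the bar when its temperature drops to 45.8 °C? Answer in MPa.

σ = 25.3 MPa

Fully constrained: the free strain ε = αΔT is blocked, so σ = Eε = EαΔT.
|ΔT| = 16.5 K
σ = 80.8×10⁹ × 1.9×10⁻⁵ × 16.5 = 2.53×10⁷ Pa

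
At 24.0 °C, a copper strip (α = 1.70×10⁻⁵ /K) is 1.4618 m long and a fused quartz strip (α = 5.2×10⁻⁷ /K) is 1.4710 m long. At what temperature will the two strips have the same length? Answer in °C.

Equal length when α₁L₁ΔT − α₂L₂ΔT = L₂ − L₁ = 9.20×10⁻³ m
α₁L₁ = 2.48506×10⁻⁵, α₂L₂ = 7.6492×10⁻⁷ → Δ(αL) = 2.408568×10⁻⁵ m/K
ΔT = 9.20×10⁻³ / 2.408568×10⁻⁵ = 381.970 K, so T = 24.0 + 381.970 = 405.970 °C

T = 406.0 °C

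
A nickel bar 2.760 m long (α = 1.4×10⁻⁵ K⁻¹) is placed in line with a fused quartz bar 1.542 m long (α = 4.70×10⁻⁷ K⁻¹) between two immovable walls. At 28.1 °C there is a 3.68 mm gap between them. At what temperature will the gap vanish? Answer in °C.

Gap closes when ΔL₁ + ΔL₂ = 3.68 mm = 3.68×10⁻³ m
(α₁L₁ + α₂L₂)ΔT = g
α₁L₁ + α₂L₂ = 1.4×10⁻⁵×2.760 + 4.70×10⁻⁷×1.542 = 3.936474×10⁻⁵ m/K
ΔT = 3.68×10⁻³ / 3.936474×10⁻⁵ = 93.48 K
T = 28.1 + 93.48 = 121.58 °C

T = 122 °C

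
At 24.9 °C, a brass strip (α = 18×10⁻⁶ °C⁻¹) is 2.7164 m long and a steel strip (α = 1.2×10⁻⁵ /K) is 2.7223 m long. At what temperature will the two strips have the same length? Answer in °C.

T = 388.5 °C

L₁(1 + α₁ΔT) = L₂(1 + α₂ΔT) ⇒ ΔT = (L₂ − L₁)/(α₁L₁ − α₂L₂)
L₂ − L₁ = 2.7223 − 2.7164 = 5.90×10⁻³ m
α₁L₁ − α₂L₂ = 18×10⁻⁶×2.7164 − 1.2×10⁻⁵×2.7223 = 1.62276×10⁻⁵ m/K
ΔT = 5.90×10⁻³ / 1.62276×10⁻⁵ = 363.578 K
T = 24.9 + 363.578 = 388.478 °C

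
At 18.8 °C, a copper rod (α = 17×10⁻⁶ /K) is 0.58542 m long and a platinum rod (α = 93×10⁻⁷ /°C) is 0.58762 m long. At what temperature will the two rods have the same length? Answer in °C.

T = 509.1 °C

L₁(1 + α₁ΔT) = L₂(1 + α₂ΔT) ⇒ ΔT = (L₂ − L₁)/(α₁L₁ − α₂L₂)
L₂ − L₁ = 0.58762 − 0.58542 = 2.20×10⁻³ m
α₁L₁ − α₂L₂ = 17×10⁻⁶×0.58542 − 93×10⁻⁷×0.58762 = 4.487274×10⁻⁶ m/K
ΔT = 2.20×10⁻³ / 4.487274×10⁻⁶ = 490.275 K
T = 18.8 + 490.275 = 509.075 °C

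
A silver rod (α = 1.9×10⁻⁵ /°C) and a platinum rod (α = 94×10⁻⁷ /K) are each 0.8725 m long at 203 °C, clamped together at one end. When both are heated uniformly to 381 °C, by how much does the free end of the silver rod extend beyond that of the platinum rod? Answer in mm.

1.49 mm

ΔT = 178 K
silver: ΔL = 1.9×10⁻⁵ × 0.8725 m × 178 = 2.9508×10⁻³ m = 2.9508 mm
platinum: ΔL = 94×10⁻⁷ × 0.8725 m × 178 = 1.4599×10⁻³ m = 1.4599 mm
difference = 2.9508 − 1.4599 = 1.4909 mm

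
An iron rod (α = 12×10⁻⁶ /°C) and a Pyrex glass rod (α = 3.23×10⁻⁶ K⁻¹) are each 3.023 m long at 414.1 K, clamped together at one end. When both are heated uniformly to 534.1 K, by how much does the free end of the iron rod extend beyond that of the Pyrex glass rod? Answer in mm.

ΔT = 120.0 K
iron: ΔL = 12×10⁻⁶ × 3.023 m × 120.0 = 4.3531×10⁻³ m = 4.3531 mm
Pyrex glass: ΔL = 3.23×10⁻⁶ × 3.023 m × 120.0 = 1.1717×10⁻³ m = 1.1717 mm
difference = 4.3531 − 1.1717 = 3.1814 mm

3.18 mm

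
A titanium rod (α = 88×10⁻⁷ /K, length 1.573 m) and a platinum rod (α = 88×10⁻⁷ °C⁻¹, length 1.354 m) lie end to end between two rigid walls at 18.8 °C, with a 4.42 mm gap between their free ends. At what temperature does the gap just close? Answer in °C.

α₁L₁ = 1.38424×10⁻⁵ m/K, α₂L₂ = 1.19152×10⁻⁵ m/K → total 2.57576×10⁻⁵ m/K
ΔT = g/(α₁L₁+α₂L₂) = 4.42×10⁻³ / 2.57576×10⁻⁵ = 171.60 K
T = 18.8 + 171.60 = 190.40 °C

T = 190 °C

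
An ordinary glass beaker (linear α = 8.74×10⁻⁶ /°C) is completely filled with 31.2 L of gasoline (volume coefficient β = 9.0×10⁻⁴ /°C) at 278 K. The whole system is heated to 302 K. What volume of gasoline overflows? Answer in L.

0.654 L

The beaker also expands: β_container ≈ 3α = 2.622×10⁻⁵ /K
Net overflow = V₀(β_liq − 3α_cont)ΔT
β − 3α = 9.00×10⁻⁴ − 2.622×10⁻⁵ = 8.7378×10⁻⁴ /K; ΔT = 24 K
ΔV = 31.2 × 8.7378×10⁻⁴ × 24 = 0.654 L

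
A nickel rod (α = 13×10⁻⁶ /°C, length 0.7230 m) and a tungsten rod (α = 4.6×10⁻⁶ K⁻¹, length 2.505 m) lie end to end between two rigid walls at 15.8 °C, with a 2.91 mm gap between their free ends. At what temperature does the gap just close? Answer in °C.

α₁L₁ = 9.399×10⁻⁶ m/K, α₂L₂ = 1.1523×10⁻⁵ m/K → total 2.0922×10⁻⁵ m/K
ΔT = g/(α₁L₁+α₂L₂) = 2.91×10⁻³ / 2.0922×10⁻⁵ = 139.09 K
T = 15.8 + 139.09 = 154.89 °C

T = 155 °C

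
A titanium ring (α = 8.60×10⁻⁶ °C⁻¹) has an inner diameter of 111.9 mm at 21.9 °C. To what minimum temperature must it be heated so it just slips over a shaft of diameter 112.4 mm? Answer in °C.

T = 541 °C

Required Δd = 112.4 − 111.9 = 0.5 mm
Δd = αd₀ΔT ⇒ ΔT = Δd/(αd₀) = 0.5 / (8.60×10⁻⁶ × 111.9) = 519.57 K
T_min = 21.9 + 519.57 = 541.47 °C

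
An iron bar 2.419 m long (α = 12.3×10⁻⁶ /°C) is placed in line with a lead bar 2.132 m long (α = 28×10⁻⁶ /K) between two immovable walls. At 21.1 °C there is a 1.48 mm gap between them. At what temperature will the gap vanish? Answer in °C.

T = 37.6 °C

Gap closes when ΔL₁ + ΔL₂ = 1.48 mm = 1.48×10⁻³ m
(α₁L₁ + α₂L₂)ΔT = g
α₁L₁ + α₂L₂ = 12.3×10⁻⁶×2.419 + 28×10⁻⁶×2.132 = 8.94497×10⁻⁵ m/K
ΔT = 1.48×10⁻³ / 8.94497×10⁻⁵ = 16.546 K
T = 21.1 + 16.546 = 37.646 °C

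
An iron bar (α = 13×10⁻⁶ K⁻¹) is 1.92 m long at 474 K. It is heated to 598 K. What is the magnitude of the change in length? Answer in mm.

ΔL = 3.10 mm

|ΔT| = |598 − 474| = 124 K
ΔL = αL₀ΔT = (13×10⁻⁶)(1.92)(124) = 3.10×10⁻³ m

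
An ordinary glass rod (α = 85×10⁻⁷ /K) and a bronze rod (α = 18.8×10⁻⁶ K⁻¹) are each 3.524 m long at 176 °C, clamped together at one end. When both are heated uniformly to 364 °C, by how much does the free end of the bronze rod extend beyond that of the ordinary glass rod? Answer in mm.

ΔT = 188 K
ordinary glass: ΔL = 85×10⁻⁷ × 3.524 m × 188 = 5.6314×10⁻³ m = 5.6314 mm
bronze: ΔL = 18.8×10⁻⁶ × 3.524 m × 188 = 1.2455×10⁻² m = 12.455 mm
difference = 12.455 − 5.6314 = 6.8236 mm

6.82 mm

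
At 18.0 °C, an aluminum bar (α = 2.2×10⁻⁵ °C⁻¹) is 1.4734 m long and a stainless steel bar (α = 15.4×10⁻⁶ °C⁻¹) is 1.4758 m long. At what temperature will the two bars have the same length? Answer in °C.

T = 265.7 °C

Equal length when α₁L₁ΔT − α₂L₂ΔT = L₂ − L₁ = 2.40×10⁻³ m
α₁L₁ = 3.24148×10⁻⁵, α₂L₂ = 2.272732×10⁻⁵ → Δ(αL) = 9.68748×10⁻⁶ m/K
ΔT = 2.40×10⁻³ / 9.68748×10⁻⁶ = 247.742 K, so T = 18.0 + 247.742 = 265.742 °C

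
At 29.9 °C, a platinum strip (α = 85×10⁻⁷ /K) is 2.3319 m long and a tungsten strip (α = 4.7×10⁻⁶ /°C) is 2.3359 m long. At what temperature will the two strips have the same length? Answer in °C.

T = 482.3 °C

L₁(1 + α₁ΔT) = L₂(1 + α₂ΔT) ⇒ ΔT = (L₂ − L₁)/(α₁L₁ − α₂L₂)
L₂ − L₁ = 2.3359 − 2.3319 = 4.00×10⁻³ m
α₁L₁ − α₂L₂ = 85×10⁻⁷×2.3319 − 4.7×10⁻⁶×2.3359 = 8.84242×10⁻⁶ m/K
ΔT = 4.00×10⁻³ / 8.84242×10⁻⁶ = 452.365 K
T = 29.9 + 452.365 = 482.265 °C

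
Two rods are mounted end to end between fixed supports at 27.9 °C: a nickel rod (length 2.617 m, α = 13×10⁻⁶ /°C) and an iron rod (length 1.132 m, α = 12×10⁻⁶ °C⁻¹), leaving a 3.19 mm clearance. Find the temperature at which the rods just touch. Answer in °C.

Gap closes when ΔL₁ + ΔL₂ = 3.19 mm = 3.19×10⁻³ m
(α₁L₁ + α₂L₂)ΔT = g
α₁L₁ + α₂L₂ = 13×10⁻⁶×2.617 + 12×10⁻⁶×1.132 = 4.7605×10⁻⁵ m/K
ΔT = 3.19×10⁻³ / 4.7605×10⁻⁵ = 67.010 K
T = 27.9 + 67.010 = 94.910 °C

T = 94.9 °C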